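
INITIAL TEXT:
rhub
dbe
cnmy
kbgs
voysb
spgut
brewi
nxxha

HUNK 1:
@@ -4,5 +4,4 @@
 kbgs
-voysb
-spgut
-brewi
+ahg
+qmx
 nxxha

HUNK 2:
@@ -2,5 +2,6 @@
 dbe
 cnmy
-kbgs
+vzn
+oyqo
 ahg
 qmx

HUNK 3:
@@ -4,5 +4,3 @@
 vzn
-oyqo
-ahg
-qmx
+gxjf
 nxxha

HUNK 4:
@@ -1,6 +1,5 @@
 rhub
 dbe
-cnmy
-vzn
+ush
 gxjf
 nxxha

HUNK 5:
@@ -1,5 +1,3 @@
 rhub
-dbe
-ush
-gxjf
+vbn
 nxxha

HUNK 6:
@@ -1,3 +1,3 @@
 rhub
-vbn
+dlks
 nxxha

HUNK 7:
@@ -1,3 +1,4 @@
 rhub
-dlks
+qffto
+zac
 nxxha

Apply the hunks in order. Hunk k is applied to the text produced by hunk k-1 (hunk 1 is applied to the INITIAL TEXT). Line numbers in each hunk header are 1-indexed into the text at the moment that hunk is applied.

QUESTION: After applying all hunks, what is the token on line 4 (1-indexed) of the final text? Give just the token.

Answer: nxxha

Derivation:
Hunk 1: at line 4 remove [voysb,spgut,brewi] add [ahg,qmx] -> 7 lines: rhub dbe cnmy kbgs ahg qmx nxxha
Hunk 2: at line 2 remove [kbgs] add [vzn,oyqo] -> 8 lines: rhub dbe cnmy vzn oyqo ahg qmx nxxha
Hunk 3: at line 4 remove [oyqo,ahg,qmx] add [gxjf] -> 6 lines: rhub dbe cnmy vzn gxjf nxxha
Hunk 4: at line 1 remove [cnmy,vzn] add [ush] -> 5 lines: rhub dbe ush gxjf nxxha
Hunk 5: at line 1 remove [dbe,ush,gxjf] add [vbn] -> 3 lines: rhub vbn nxxha
Hunk 6: at line 1 remove [vbn] add [dlks] -> 3 lines: rhub dlks nxxha
Hunk 7: at line 1 remove [dlks] add [qffto,zac] -> 4 lines: rhub qffto zac nxxha
Final line 4: nxxha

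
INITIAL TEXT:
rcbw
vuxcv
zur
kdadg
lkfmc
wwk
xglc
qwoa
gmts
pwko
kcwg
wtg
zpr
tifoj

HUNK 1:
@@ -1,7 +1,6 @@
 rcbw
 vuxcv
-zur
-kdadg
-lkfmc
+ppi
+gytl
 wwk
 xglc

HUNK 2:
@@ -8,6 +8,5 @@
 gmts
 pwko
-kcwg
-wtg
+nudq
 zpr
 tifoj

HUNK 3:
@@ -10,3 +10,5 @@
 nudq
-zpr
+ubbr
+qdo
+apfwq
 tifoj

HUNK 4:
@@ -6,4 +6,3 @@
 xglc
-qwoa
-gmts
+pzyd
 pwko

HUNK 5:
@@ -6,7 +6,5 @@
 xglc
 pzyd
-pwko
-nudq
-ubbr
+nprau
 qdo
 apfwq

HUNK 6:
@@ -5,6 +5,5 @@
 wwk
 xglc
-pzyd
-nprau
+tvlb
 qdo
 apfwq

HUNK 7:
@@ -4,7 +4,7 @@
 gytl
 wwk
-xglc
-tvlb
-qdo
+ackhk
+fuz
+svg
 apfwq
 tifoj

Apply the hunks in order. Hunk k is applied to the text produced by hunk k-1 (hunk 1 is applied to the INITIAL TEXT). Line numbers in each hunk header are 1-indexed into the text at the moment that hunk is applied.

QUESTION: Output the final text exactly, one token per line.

Hunk 1: at line 1 remove [zur,kdadg,lkfmc] add [ppi,gytl] -> 13 lines: rcbw vuxcv ppi gytl wwk xglc qwoa gmts pwko kcwg wtg zpr tifoj
Hunk 2: at line 8 remove [kcwg,wtg] add [nudq] -> 12 lines: rcbw vuxcv ppi gytl wwk xglc qwoa gmts pwko nudq zpr tifoj
Hunk 3: at line 10 remove [zpr] add [ubbr,qdo,apfwq] -> 14 lines: rcbw vuxcv ppi gytl wwk xglc qwoa gmts pwko nudq ubbr qdo apfwq tifoj
Hunk 4: at line 6 remove [qwoa,gmts] add [pzyd] -> 13 lines: rcbw vuxcv ppi gytl wwk xglc pzyd pwko nudq ubbr qdo apfwq tifoj
Hunk 5: at line 6 remove [pwko,nudq,ubbr] add [nprau] -> 11 lines: rcbw vuxcv ppi gytl wwk xglc pzyd nprau qdo apfwq tifoj
Hunk 6: at line 5 remove [pzyd,nprau] add [tvlb] -> 10 lines: rcbw vuxcv ppi gytl wwk xglc tvlb qdo apfwq tifoj
Hunk 7: at line 4 remove [xglc,tvlb,qdo] add [ackhk,fuz,svg] -> 10 lines: rcbw vuxcv ppi gytl wwk ackhk fuz svg apfwq tifoj

Answer: rcbw
vuxcv
ppi
gytl
wwk
ackhk
fuz
svg
apfwq
tifoj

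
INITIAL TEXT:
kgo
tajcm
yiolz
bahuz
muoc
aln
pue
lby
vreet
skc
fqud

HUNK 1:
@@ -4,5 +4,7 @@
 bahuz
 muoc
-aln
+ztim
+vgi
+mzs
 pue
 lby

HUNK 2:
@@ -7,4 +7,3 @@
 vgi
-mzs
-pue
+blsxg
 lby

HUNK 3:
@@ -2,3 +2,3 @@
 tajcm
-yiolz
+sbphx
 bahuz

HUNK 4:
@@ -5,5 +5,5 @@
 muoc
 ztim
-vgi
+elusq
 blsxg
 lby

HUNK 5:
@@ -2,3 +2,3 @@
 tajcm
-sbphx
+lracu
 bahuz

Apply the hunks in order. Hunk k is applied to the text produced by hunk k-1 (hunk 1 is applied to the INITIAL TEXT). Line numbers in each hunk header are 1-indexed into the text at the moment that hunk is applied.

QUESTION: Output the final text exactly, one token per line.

Answer: kgo
tajcm
lracu
bahuz
muoc
ztim
elusq
blsxg
lby
vreet
skc
fqud

Derivation:
Hunk 1: at line 4 remove [aln] add [ztim,vgi,mzs] -> 13 lines: kgo tajcm yiolz bahuz muoc ztim vgi mzs pue lby vreet skc fqud
Hunk 2: at line 7 remove [mzs,pue] add [blsxg] -> 12 lines: kgo tajcm yiolz bahuz muoc ztim vgi blsxg lby vreet skc fqud
Hunk 3: at line 2 remove [yiolz] add [sbphx] -> 12 lines: kgo tajcm sbphx bahuz muoc ztim vgi blsxg lby vreet skc fqud
Hunk 4: at line 5 remove [vgi] add [elusq] -> 12 lines: kgo tajcm sbphx bahuz muoc ztim elusq blsxg lby vreet skc fqud
Hunk 5: at line 2 remove [sbphx] add [lracu] -> 12 lines: kgo tajcm lracu bahuz muoc ztim elusq blsxg lby vreet skc fqud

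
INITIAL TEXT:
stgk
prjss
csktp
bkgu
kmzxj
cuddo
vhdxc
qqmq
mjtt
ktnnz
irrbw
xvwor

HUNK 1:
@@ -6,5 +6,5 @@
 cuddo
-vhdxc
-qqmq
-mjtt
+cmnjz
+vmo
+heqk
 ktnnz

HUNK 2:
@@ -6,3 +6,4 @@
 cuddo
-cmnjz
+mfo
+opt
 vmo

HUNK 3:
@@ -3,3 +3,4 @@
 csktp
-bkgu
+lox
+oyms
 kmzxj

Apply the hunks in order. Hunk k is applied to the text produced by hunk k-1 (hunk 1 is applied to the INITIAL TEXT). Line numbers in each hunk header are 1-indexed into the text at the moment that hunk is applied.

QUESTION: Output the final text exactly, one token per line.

Hunk 1: at line 6 remove [vhdxc,qqmq,mjtt] add [cmnjz,vmo,heqk] -> 12 lines: stgk prjss csktp bkgu kmzxj cuddo cmnjz vmo heqk ktnnz irrbw xvwor
Hunk 2: at line 6 remove [cmnjz] add [mfo,opt] -> 13 lines: stgk prjss csktp bkgu kmzxj cuddo mfo opt vmo heqk ktnnz irrbw xvwor
Hunk 3: at line 3 remove [bkgu] add [lox,oyms] -> 14 lines: stgk prjss csktp lox oyms kmzxj cuddo mfo opt vmo heqk ktnnz irrbw xvwor

Answer: stgk
prjss
csktp
lox
oyms
kmzxj
cuddo
mfo
opt
vmo
heqk
ktnnz
irrbw
xvwor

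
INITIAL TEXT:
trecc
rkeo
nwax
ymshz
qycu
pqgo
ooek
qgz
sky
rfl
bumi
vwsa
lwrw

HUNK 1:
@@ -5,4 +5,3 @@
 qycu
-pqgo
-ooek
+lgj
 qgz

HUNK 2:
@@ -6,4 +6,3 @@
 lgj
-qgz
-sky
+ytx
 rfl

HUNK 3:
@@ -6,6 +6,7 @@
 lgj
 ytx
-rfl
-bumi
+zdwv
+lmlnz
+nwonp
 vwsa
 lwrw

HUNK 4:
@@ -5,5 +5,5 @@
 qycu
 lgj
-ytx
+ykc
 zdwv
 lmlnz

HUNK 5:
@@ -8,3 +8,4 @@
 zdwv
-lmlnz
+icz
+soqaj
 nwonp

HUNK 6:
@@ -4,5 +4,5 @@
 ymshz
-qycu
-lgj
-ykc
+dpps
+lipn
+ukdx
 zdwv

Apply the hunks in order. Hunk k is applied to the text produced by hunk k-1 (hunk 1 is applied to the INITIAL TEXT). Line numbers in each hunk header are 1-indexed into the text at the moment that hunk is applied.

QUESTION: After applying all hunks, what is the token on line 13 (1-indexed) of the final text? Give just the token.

Hunk 1: at line 5 remove [pqgo,ooek] add [lgj] -> 12 lines: trecc rkeo nwax ymshz qycu lgj qgz sky rfl bumi vwsa lwrw
Hunk 2: at line 6 remove [qgz,sky] add [ytx] -> 11 lines: trecc rkeo nwax ymshz qycu lgj ytx rfl bumi vwsa lwrw
Hunk 3: at line 6 remove [rfl,bumi] add [zdwv,lmlnz,nwonp] -> 12 lines: trecc rkeo nwax ymshz qycu lgj ytx zdwv lmlnz nwonp vwsa lwrw
Hunk 4: at line 5 remove [ytx] add [ykc] -> 12 lines: trecc rkeo nwax ymshz qycu lgj ykc zdwv lmlnz nwonp vwsa lwrw
Hunk 5: at line 8 remove [lmlnz] add [icz,soqaj] -> 13 lines: trecc rkeo nwax ymshz qycu lgj ykc zdwv icz soqaj nwonp vwsa lwrw
Hunk 6: at line 4 remove [qycu,lgj,ykc] add [dpps,lipn,ukdx] -> 13 lines: trecc rkeo nwax ymshz dpps lipn ukdx zdwv icz soqaj nwonp vwsa lwrw
Final line 13: lwrw

Answer: lwrw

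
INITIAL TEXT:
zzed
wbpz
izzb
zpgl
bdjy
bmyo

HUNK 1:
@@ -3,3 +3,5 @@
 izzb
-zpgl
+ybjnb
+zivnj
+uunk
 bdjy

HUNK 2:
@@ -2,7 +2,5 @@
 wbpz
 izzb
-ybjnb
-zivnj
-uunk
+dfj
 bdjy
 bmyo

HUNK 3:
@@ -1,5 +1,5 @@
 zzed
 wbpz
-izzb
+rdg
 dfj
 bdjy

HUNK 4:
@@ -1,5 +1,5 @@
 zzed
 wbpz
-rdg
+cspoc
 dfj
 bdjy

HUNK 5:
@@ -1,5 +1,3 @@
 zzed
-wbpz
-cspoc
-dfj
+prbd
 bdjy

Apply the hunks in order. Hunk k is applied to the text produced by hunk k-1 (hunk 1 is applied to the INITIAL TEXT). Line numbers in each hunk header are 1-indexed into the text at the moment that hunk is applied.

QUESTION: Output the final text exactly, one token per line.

Answer: zzed
prbd
bdjy
bmyo

Derivation:
Hunk 1: at line 3 remove [zpgl] add [ybjnb,zivnj,uunk] -> 8 lines: zzed wbpz izzb ybjnb zivnj uunk bdjy bmyo
Hunk 2: at line 2 remove [ybjnb,zivnj,uunk] add [dfj] -> 6 lines: zzed wbpz izzb dfj bdjy bmyo
Hunk 3: at line 1 remove [izzb] add [rdg] -> 6 lines: zzed wbpz rdg dfj bdjy bmyo
Hunk 4: at line 1 remove [rdg] add [cspoc] -> 6 lines: zzed wbpz cspoc dfj bdjy bmyo
Hunk 5: at line 1 remove [wbpz,cspoc,dfj] add [prbd] -> 4 lines: zzed prbd bdjy bmyo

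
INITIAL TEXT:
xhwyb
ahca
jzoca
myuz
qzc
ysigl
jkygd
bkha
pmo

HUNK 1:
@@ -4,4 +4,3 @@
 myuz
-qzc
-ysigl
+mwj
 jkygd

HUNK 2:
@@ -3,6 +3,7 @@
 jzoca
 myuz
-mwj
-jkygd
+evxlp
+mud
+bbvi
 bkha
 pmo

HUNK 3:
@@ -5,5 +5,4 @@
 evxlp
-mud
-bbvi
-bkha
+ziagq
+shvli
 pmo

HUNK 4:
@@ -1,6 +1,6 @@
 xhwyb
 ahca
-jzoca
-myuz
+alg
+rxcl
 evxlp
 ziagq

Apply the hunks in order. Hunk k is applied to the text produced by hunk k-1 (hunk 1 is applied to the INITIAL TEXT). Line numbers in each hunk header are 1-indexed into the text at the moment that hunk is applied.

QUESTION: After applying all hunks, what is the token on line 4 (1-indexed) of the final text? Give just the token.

Hunk 1: at line 4 remove [qzc,ysigl] add [mwj] -> 8 lines: xhwyb ahca jzoca myuz mwj jkygd bkha pmo
Hunk 2: at line 3 remove [mwj,jkygd] add [evxlp,mud,bbvi] -> 9 lines: xhwyb ahca jzoca myuz evxlp mud bbvi bkha pmo
Hunk 3: at line 5 remove [mud,bbvi,bkha] add [ziagq,shvli] -> 8 lines: xhwyb ahca jzoca myuz evxlp ziagq shvli pmo
Hunk 4: at line 1 remove [jzoca,myuz] add [alg,rxcl] -> 8 lines: xhwyb ahca alg rxcl evxlp ziagq shvli pmo
Final line 4: rxcl

Answer: rxcl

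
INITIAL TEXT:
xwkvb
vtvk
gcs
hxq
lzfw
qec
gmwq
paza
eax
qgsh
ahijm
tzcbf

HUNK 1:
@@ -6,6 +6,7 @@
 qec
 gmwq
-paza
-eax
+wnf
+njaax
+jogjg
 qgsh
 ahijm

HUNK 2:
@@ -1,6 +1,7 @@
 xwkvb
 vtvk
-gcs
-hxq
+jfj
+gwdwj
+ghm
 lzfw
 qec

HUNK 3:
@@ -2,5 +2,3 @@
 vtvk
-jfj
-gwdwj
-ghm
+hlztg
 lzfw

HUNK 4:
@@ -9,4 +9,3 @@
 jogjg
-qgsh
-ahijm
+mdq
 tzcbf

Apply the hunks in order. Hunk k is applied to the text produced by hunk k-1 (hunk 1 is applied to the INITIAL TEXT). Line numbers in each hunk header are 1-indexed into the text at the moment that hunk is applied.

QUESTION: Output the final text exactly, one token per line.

Answer: xwkvb
vtvk
hlztg
lzfw
qec
gmwq
wnf
njaax
jogjg
mdq
tzcbf

Derivation:
Hunk 1: at line 6 remove [paza,eax] add [wnf,njaax,jogjg] -> 13 lines: xwkvb vtvk gcs hxq lzfw qec gmwq wnf njaax jogjg qgsh ahijm tzcbf
Hunk 2: at line 1 remove [gcs,hxq] add [jfj,gwdwj,ghm] -> 14 lines: xwkvb vtvk jfj gwdwj ghm lzfw qec gmwq wnf njaax jogjg qgsh ahijm tzcbf
Hunk 3: at line 2 remove [jfj,gwdwj,ghm] add [hlztg] -> 12 lines: xwkvb vtvk hlztg lzfw qec gmwq wnf njaax jogjg qgsh ahijm tzcbf
Hunk 4: at line 9 remove [qgsh,ahijm] add [mdq] -> 11 lines: xwkvb vtvk hlztg lzfw qec gmwq wnf njaax jogjg mdq tzcbf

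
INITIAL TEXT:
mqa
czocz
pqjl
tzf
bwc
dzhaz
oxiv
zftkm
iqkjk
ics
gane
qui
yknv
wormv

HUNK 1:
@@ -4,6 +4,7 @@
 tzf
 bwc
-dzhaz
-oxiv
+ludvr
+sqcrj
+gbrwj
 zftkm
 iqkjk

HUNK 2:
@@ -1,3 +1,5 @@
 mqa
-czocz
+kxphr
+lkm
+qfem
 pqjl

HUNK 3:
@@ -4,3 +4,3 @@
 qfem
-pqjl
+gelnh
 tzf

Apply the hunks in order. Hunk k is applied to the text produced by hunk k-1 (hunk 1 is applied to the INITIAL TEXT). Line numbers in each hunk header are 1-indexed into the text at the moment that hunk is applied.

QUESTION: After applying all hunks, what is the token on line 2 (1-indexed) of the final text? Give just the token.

Hunk 1: at line 4 remove [dzhaz,oxiv] add [ludvr,sqcrj,gbrwj] -> 15 lines: mqa czocz pqjl tzf bwc ludvr sqcrj gbrwj zftkm iqkjk ics gane qui yknv wormv
Hunk 2: at line 1 remove [czocz] add [kxphr,lkm,qfem] -> 17 lines: mqa kxphr lkm qfem pqjl tzf bwc ludvr sqcrj gbrwj zftkm iqkjk ics gane qui yknv wormv
Hunk 3: at line 4 remove [pqjl] add [gelnh] -> 17 lines: mqa kxphr lkm qfem gelnh tzf bwc ludvr sqcrj gbrwj zftkm iqkjk ics gane qui yknv wormv
Final line 2: kxphr

Answer: kxphr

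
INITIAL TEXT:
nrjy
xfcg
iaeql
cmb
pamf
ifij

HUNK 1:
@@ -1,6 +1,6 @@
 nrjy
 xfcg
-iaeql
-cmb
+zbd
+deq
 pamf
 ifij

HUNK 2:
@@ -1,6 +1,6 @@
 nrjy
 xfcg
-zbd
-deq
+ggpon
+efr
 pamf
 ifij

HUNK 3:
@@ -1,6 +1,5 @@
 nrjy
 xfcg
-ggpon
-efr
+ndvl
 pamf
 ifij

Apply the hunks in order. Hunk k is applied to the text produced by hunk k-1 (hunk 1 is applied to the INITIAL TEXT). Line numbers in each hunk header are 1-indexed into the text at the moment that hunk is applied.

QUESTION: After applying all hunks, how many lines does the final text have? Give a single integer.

Hunk 1: at line 1 remove [iaeql,cmb] add [zbd,deq] -> 6 lines: nrjy xfcg zbd deq pamf ifij
Hunk 2: at line 1 remove [zbd,deq] add [ggpon,efr] -> 6 lines: nrjy xfcg ggpon efr pamf ifij
Hunk 3: at line 1 remove [ggpon,efr] add [ndvl] -> 5 lines: nrjy xfcg ndvl pamf ifij
Final line count: 5

Answer: 5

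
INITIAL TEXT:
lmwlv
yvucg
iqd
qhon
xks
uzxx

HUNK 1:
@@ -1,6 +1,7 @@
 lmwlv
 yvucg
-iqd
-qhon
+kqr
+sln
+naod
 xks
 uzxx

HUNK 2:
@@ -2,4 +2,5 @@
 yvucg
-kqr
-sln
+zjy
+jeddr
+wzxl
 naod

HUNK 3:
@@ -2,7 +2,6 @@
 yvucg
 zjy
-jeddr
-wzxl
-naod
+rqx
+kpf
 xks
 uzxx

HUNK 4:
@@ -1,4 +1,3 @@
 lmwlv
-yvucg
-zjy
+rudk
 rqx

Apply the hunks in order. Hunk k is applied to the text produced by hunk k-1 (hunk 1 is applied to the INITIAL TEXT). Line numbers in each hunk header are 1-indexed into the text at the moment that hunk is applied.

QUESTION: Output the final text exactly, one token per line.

Answer: lmwlv
rudk
rqx
kpf
xks
uzxx

Derivation:
Hunk 1: at line 1 remove [iqd,qhon] add [kqr,sln,naod] -> 7 lines: lmwlv yvucg kqr sln naod xks uzxx
Hunk 2: at line 2 remove [kqr,sln] add [zjy,jeddr,wzxl] -> 8 lines: lmwlv yvucg zjy jeddr wzxl naod xks uzxx
Hunk 3: at line 2 remove [jeddr,wzxl,naod] add [rqx,kpf] -> 7 lines: lmwlv yvucg zjy rqx kpf xks uzxx
Hunk 4: at line 1 remove [yvucg,zjy] add [rudk] -> 6 lines: lmwlv rudk rqx kpf xks uzxx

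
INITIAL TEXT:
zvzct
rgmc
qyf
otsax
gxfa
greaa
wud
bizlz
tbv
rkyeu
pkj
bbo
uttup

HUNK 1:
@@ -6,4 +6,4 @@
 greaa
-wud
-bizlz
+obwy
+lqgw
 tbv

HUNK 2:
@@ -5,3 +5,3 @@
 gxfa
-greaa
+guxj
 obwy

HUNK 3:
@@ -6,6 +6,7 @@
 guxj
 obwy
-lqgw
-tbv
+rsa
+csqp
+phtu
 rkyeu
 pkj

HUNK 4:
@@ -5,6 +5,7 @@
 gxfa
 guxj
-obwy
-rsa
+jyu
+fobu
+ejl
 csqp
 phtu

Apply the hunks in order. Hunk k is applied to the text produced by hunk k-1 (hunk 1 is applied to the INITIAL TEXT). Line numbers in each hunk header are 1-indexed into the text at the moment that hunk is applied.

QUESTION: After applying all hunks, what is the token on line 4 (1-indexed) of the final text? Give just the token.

Answer: otsax

Derivation:
Hunk 1: at line 6 remove [wud,bizlz] add [obwy,lqgw] -> 13 lines: zvzct rgmc qyf otsax gxfa greaa obwy lqgw tbv rkyeu pkj bbo uttup
Hunk 2: at line 5 remove [greaa] add [guxj] -> 13 lines: zvzct rgmc qyf otsax gxfa guxj obwy lqgw tbv rkyeu pkj bbo uttup
Hunk 3: at line 6 remove [lqgw,tbv] add [rsa,csqp,phtu] -> 14 lines: zvzct rgmc qyf otsax gxfa guxj obwy rsa csqp phtu rkyeu pkj bbo uttup
Hunk 4: at line 5 remove [obwy,rsa] add [jyu,fobu,ejl] -> 15 lines: zvzct rgmc qyf otsax gxfa guxj jyu fobu ejl csqp phtu rkyeu pkj bbo uttup
Final line 4: otsax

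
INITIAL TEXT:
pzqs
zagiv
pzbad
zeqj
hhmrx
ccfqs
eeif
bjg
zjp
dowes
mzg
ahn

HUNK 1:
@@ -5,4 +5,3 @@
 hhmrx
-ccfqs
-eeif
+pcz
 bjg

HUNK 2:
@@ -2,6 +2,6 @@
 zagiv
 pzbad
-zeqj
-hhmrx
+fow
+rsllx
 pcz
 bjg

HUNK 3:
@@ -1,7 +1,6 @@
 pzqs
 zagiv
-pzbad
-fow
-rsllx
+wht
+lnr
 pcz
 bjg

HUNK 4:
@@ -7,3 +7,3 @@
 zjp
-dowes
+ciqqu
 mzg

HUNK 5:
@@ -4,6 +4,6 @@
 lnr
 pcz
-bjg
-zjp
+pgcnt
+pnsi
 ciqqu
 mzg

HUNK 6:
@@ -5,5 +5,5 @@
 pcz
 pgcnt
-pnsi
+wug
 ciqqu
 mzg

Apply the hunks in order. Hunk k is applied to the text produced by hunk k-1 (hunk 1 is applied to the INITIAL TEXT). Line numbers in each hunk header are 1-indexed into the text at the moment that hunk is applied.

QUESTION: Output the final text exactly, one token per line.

Answer: pzqs
zagiv
wht
lnr
pcz
pgcnt
wug
ciqqu
mzg
ahn

Derivation:
Hunk 1: at line 5 remove [ccfqs,eeif] add [pcz] -> 11 lines: pzqs zagiv pzbad zeqj hhmrx pcz bjg zjp dowes mzg ahn
Hunk 2: at line 2 remove [zeqj,hhmrx] add [fow,rsllx] -> 11 lines: pzqs zagiv pzbad fow rsllx pcz bjg zjp dowes mzg ahn
Hunk 3: at line 1 remove [pzbad,fow,rsllx] add [wht,lnr] -> 10 lines: pzqs zagiv wht lnr pcz bjg zjp dowes mzg ahn
Hunk 4: at line 7 remove [dowes] add [ciqqu] -> 10 lines: pzqs zagiv wht lnr pcz bjg zjp ciqqu mzg ahn
Hunk 5: at line 4 remove [bjg,zjp] add [pgcnt,pnsi] -> 10 lines: pzqs zagiv wht lnr pcz pgcnt pnsi ciqqu mzg ahn
Hunk 6: at line 5 remove [pnsi] add [wug] -> 10 lines: pzqs zagiv wht lnr pcz pgcnt wug ciqqu mzg ahn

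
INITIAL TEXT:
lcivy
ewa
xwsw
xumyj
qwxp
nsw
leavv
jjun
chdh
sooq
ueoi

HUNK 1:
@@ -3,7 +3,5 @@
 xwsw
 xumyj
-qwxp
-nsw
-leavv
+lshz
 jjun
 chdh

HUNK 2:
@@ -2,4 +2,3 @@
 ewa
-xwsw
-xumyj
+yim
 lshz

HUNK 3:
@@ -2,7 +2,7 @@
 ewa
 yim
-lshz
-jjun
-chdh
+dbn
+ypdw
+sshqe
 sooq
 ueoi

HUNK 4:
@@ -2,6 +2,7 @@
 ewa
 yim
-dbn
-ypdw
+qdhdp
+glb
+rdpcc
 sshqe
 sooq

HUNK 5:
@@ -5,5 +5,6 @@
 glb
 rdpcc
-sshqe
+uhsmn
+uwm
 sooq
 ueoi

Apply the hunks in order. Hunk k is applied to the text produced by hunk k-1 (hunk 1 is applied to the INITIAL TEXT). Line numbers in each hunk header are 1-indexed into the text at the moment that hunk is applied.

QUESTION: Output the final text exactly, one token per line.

Answer: lcivy
ewa
yim
qdhdp
glb
rdpcc
uhsmn
uwm
sooq
ueoi

Derivation:
Hunk 1: at line 3 remove [qwxp,nsw,leavv] add [lshz] -> 9 lines: lcivy ewa xwsw xumyj lshz jjun chdh sooq ueoi
Hunk 2: at line 2 remove [xwsw,xumyj] add [yim] -> 8 lines: lcivy ewa yim lshz jjun chdh sooq ueoi
Hunk 3: at line 2 remove [lshz,jjun,chdh] add [dbn,ypdw,sshqe] -> 8 lines: lcivy ewa yim dbn ypdw sshqe sooq ueoi
Hunk 4: at line 2 remove [dbn,ypdw] add [qdhdp,glb,rdpcc] -> 9 lines: lcivy ewa yim qdhdp glb rdpcc sshqe sooq ueoi
Hunk 5: at line 5 remove [sshqe] add [uhsmn,uwm] -> 10 lines: lcivy ewa yim qdhdp glb rdpcc uhsmn uwm sooq ueoi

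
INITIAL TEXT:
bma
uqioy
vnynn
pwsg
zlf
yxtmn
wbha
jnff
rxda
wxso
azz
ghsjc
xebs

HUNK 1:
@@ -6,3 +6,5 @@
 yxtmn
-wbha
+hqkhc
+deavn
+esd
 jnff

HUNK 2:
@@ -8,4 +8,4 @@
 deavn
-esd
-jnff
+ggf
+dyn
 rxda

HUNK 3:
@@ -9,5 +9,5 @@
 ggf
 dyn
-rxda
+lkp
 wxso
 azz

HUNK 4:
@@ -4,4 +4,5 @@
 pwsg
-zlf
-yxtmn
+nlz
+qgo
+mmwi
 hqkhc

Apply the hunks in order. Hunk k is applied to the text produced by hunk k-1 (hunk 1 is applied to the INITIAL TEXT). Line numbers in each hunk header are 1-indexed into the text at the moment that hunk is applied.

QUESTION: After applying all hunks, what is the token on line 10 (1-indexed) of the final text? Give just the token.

Hunk 1: at line 6 remove [wbha] add [hqkhc,deavn,esd] -> 15 lines: bma uqioy vnynn pwsg zlf yxtmn hqkhc deavn esd jnff rxda wxso azz ghsjc xebs
Hunk 2: at line 8 remove [esd,jnff] add [ggf,dyn] -> 15 lines: bma uqioy vnynn pwsg zlf yxtmn hqkhc deavn ggf dyn rxda wxso azz ghsjc xebs
Hunk 3: at line 9 remove [rxda] add [lkp] -> 15 lines: bma uqioy vnynn pwsg zlf yxtmn hqkhc deavn ggf dyn lkp wxso azz ghsjc xebs
Hunk 4: at line 4 remove [zlf,yxtmn] add [nlz,qgo,mmwi] -> 16 lines: bma uqioy vnynn pwsg nlz qgo mmwi hqkhc deavn ggf dyn lkp wxso azz ghsjc xebs
Final line 10: ggf

Answer: ggf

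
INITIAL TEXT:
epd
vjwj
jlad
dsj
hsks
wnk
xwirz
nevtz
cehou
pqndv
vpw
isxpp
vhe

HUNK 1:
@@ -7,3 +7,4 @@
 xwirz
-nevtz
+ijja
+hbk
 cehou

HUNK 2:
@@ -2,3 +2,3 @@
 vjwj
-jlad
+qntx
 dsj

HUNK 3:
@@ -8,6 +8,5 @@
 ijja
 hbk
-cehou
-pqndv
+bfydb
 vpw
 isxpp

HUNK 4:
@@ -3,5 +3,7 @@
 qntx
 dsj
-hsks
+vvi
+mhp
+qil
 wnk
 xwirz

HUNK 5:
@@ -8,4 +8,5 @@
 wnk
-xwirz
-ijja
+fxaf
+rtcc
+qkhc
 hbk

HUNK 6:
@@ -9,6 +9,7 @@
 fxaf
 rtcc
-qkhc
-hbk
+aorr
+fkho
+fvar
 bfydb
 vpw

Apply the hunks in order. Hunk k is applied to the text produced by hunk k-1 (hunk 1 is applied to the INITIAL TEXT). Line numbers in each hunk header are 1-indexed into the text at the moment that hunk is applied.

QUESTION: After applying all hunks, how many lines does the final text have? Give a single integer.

Answer: 17

Derivation:
Hunk 1: at line 7 remove [nevtz] add [ijja,hbk] -> 14 lines: epd vjwj jlad dsj hsks wnk xwirz ijja hbk cehou pqndv vpw isxpp vhe
Hunk 2: at line 2 remove [jlad] add [qntx] -> 14 lines: epd vjwj qntx dsj hsks wnk xwirz ijja hbk cehou pqndv vpw isxpp vhe
Hunk 3: at line 8 remove [cehou,pqndv] add [bfydb] -> 13 lines: epd vjwj qntx dsj hsks wnk xwirz ijja hbk bfydb vpw isxpp vhe
Hunk 4: at line 3 remove [hsks] add [vvi,mhp,qil] -> 15 lines: epd vjwj qntx dsj vvi mhp qil wnk xwirz ijja hbk bfydb vpw isxpp vhe
Hunk 5: at line 8 remove [xwirz,ijja] add [fxaf,rtcc,qkhc] -> 16 lines: epd vjwj qntx dsj vvi mhp qil wnk fxaf rtcc qkhc hbk bfydb vpw isxpp vhe
Hunk 6: at line 9 remove [qkhc,hbk] add [aorr,fkho,fvar] -> 17 lines: epd vjwj qntx dsj vvi mhp qil wnk fxaf rtcc aorr fkho fvar bfydb vpw isxpp vhe
Final line count: 17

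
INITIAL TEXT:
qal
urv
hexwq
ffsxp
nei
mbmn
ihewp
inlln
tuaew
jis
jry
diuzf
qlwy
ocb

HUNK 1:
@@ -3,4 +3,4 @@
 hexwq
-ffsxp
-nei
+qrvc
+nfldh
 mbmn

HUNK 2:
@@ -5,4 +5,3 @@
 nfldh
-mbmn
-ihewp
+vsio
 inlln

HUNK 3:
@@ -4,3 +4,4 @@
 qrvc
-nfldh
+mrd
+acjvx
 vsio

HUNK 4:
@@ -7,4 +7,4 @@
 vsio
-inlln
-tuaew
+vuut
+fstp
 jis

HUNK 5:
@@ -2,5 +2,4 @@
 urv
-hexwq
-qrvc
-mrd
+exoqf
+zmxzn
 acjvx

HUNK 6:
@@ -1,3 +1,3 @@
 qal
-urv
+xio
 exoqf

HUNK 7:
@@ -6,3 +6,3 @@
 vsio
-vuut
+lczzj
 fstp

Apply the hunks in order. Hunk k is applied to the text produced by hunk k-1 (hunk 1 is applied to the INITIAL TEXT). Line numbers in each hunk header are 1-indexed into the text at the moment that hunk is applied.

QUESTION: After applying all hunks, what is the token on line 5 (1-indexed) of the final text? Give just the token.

Hunk 1: at line 3 remove [ffsxp,nei] add [qrvc,nfldh] -> 14 lines: qal urv hexwq qrvc nfldh mbmn ihewp inlln tuaew jis jry diuzf qlwy ocb
Hunk 2: at line 5 remove [mbmn,ihewp] add [vsio] -> 13 lines: qal urv hexwq qrvc nfldh vsio inlln tuaew jis jry diuzf qlwy ocb
Hunk 3: at line 4 remove [nfldh] add [mrd,acjvx] -> 14 lines: qal urv hexwq qrvc mrd acjvx vsio inlln tuaew jis jry diuzf qlwy ocb
Hunk 4: at line 7 remove [inlln,tuaew] add [vuut,fstp] -> 14 lines: qal urv hexwq qrvc mrd acjvx vsio vuut fstp jis jry diuzf qlwy ocb
Hunk 5: at line 2 remove [hexwq,qrvc,mrd] add [exoqf,zmxzn] -> 13 lines: qal urv exoqf zmxzn acjvx vsio vuut fstp jis jry diuzf qlwy ocb
Hunk 6: at line 1 remove [urv] add [xio] -> 13 lines: qal xio exoqf zmxzn acjvx vsio vuut fstp jis jry diuzf qlwy ocb
Hunk 7: at line 6 remove [vuut] add [lczzj] -> 13 lines: qal xio exoqf zmxzn acjvx vsio lczzj fstp jis jry diuzf qlwy ocb
Final line 5: acjvx

Answer: acjvx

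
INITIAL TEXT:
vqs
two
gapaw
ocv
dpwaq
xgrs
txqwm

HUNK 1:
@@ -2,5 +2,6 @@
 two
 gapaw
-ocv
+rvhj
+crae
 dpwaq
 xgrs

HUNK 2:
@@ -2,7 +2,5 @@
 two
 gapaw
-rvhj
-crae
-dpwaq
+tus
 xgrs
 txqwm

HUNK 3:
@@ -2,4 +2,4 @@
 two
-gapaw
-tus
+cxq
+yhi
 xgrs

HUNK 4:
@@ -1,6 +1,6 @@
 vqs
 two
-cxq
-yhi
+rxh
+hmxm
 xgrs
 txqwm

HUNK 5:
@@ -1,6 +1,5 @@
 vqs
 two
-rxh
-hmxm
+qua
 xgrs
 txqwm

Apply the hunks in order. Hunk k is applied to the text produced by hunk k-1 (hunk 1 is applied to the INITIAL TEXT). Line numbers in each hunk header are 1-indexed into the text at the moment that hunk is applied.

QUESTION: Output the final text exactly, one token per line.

Answer: vqs
two
qua
xgrs
txqwm

Derivation:
Hunk 1: at line 2 remove [ocv] add [rvhj,crae] -> 8 lines: vqs two gapaw rvhj crae dpwaq xgrs txqwm
Hunk 2: at line 2 remove [rvhj,crae,dpwaq] add [tus] -> 6 lines: vqs two gapaw tus xgrs txqwm
Hunk 3: at line 2 remove [gapaw,tus] add [cxq,yhi] -> 6 lines: vqs two cxq yhi xgrs txqwm
Hunk 4: at line 1 remove [cxq,yhi] add [rxh,hmxm] -> 6 lines: vqs two rxh hmxm xgrs txqwm
Hunk 5: at line 1 remove [rxh,hmxm] add [qua] -> 5 lines: vqs two qua xgrs txqwm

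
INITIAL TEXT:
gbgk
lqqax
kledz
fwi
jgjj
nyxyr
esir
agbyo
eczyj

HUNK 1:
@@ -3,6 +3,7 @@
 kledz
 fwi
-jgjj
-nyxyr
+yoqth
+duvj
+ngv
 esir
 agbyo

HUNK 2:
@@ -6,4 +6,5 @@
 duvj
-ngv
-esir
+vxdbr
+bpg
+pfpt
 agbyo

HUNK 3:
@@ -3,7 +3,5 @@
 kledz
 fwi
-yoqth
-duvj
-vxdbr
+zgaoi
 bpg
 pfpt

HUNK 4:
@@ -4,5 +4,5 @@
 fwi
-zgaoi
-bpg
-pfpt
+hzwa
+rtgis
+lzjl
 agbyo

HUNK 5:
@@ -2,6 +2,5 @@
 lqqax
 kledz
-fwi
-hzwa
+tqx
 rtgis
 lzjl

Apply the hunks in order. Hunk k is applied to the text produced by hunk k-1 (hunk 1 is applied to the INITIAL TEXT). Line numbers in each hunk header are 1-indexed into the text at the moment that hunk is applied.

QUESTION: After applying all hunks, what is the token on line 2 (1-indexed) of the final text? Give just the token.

Hunk 1: at line 3 remove [jgjj,nyxyr] add [yoqth,duvj,ngv] -> 10 lines: gbgk lqqax kledz fwi yoqth duvj ngv esir agbyo eczyj
Hunk 2: at line 6 remove [ngv,esir] add [vxdbr,bpg,pfpt] -> 11 lines: gbgk lqqax kledz fwi yoqth duvj vxdbr bpg pfpt agbyo eczyj
Hunk 3: at line 3 remove [yoqth,duvj,vxdbr] add [zgaoi] -> 9 lines: gbgk lqqax kledz fwi zgaoi bpg pfpt agbyo eczyj
Hunk 4: at line 4 remove [zgaoi,bpg,pfpt] add [hzwa,rtgis,lzjl] -> 9 lines: gbgk lqqax kledz fwi hzwa rtgis lzjl agbyo eczyj
Hunk 5: at line 2 remove [fwi,hzwa] add [tqx] -> 8 lines: gbgk lqqax kledz tqx rtgis lzjl agbyo eczyj
Final line 2: lqqax

Answer: lqqax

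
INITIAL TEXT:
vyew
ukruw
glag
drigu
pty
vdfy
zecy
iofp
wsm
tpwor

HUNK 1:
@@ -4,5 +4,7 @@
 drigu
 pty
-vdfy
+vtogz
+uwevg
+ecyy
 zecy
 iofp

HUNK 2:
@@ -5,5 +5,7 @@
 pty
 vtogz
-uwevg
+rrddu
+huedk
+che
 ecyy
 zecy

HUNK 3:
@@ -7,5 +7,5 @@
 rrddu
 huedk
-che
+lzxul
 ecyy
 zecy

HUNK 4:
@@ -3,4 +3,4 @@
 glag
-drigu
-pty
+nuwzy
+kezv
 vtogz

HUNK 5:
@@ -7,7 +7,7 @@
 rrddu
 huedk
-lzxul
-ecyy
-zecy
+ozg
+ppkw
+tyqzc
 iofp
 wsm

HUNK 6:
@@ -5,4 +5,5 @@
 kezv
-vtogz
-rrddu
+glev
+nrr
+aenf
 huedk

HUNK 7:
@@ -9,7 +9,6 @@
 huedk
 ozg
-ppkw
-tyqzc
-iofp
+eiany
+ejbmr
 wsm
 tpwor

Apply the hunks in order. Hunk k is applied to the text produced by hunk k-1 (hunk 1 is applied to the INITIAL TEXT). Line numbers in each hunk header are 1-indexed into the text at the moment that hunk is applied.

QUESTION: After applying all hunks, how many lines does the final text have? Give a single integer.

Answer: 14

Derivation:
Hunk 1: at line 4 remove [vdfy] add [vtogz,uwevg,ecyy] -> 12 lines: vyew ukruw glag drigu pty vtogz uwevg ecyy zecy iofp wsm tpwor
Hunk 2: at line 5 remove [uwevg] add [rrddu,huedk,che] -> 14 lines: vyew ukruw glag drigu pty vtogz rrddu huedk che ecyy zecy iofp wsm tpwor
Hunk 3: at line 7 remove [che] add [lzxul] -> 14 lines: vyew ukruw glag drigu pty vtogz rrddu huedk lzxul ecyy zecy iofp wsm tpwor
Hunk 4: at line 3 remove [drigu,pty] add [nuwzy,kezv] -> 14 lines: vyew ukruw glag nuwzy kezv vtogz rrddu huedk lzxul ecyy zecy iofp wsm tpwor
Hunk 5: at line 7 remove [lzxul,ecyy,zecy] add [ozg,ppkw,tyqzc] -> 14 lines: vyew ukruw glag nuwzy kezv vtogz rrddu huedk ozg ppkw tyqzc iofp wsm tpwor
Hunk 6: at line 5 remove [vtogz,rrddu] add [glev,nrr,aenf] -> 15 lines: vyew ukruw glag nuwzy kezv glev nrr aenf huedk ozg ppkw tyqzc iofp wsm tpwor
Hunk 7: at line 9 remove [ppkw,tyqzc,iofp] add [eiany,ejbmr] -> 14 lines: vyew ukruw glag nuwzy kezv glev nrr aenf huedk ozg eiany ejbmr wsm tpwor
Final line count: 14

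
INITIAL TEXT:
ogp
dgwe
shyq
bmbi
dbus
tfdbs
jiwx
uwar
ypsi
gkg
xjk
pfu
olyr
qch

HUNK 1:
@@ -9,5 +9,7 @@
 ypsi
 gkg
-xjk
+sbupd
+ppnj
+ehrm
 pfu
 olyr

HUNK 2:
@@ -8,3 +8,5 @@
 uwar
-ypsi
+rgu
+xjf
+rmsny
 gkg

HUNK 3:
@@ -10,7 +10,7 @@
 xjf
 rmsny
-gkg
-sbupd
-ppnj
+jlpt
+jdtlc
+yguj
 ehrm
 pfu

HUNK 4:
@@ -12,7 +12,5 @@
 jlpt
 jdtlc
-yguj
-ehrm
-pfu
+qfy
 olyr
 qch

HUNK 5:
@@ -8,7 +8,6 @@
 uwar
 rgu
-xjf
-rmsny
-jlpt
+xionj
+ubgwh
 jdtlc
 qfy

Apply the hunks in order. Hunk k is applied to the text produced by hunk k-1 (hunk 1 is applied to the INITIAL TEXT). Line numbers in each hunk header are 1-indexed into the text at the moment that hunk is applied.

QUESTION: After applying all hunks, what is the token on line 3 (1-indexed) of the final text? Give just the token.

Answer: shyq

Derivation:
Hunk 1: at line 9 remove [xjk] add [sbupd,ppnj,ehrm] -> 16 lines: ogp dgwe shyq bmbi dbus tfdbs jiwx uwar ypsi gkg sbupd ppnj ehrm pfu olyr qch
Hunk 2: at line 8 remove [ypsi] add [rgu,xjf,rmsny] -> 18 lines: ogp dgwe shyq bmbi dbus tfdbs jiwx uwar rgu xjf rmsny gkg sbupd ppnj ehrm pfu olyr qch
Hunk 3: at line 10 remove [gkg,sbupd,ppnj] add [jlpt,jdtlc,yguj] -> 18 lines: ogp dgwe shyq bmbi dbus tfdbs jiwx uwar rgu xjf rmsny jlpt jdtlc yguj ehrm pfu olyr qch
Hunk 4: at line 12 remove [yguj,ehrm,pfu] add [qfy] -> 16 lines: ogp dgwe shyq bmbi dbus tfdbs jiwx uwar rgu xjf rmsny jlpt jdtlc qfy olyr qch
Hunk 5: at line 8 remove [xjf,rmsny,jlpt] add [xionj,ubgwh] -> 15 lines: ogp dgwe shyq bmbi dbus tfdbs jiwx uwar rgu xionj ubgwh jdtlc qfy olyr qch
Final line 3: shyq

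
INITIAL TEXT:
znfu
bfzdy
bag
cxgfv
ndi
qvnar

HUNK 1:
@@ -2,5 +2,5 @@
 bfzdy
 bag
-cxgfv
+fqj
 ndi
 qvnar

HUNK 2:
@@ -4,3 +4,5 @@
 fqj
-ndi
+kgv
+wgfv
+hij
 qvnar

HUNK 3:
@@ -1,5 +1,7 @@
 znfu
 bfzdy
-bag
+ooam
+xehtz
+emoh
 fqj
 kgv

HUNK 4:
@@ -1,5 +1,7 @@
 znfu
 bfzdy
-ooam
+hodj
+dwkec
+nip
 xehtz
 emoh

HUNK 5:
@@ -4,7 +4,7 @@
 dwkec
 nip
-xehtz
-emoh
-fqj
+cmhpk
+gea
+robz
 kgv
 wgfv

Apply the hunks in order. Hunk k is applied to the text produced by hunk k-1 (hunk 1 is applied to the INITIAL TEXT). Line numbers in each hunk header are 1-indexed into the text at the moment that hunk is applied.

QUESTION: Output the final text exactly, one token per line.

Answer: znfu
bfzdy
hodj
dwkec
nip
cmhpk
gea
robz
kgv
wgfv
hij
qvnar

Derivation:
Hunk 1: at line 2 remove [cxgfv] add [fqj] -> 6 lines: znfu bfzdy bag fqj ndi qvnar
Hunk 2: at line 4 remove [ndi] add [kgv,wgfv,hij] -> 8 lines: znfu bfzdy bag fqj kgv wgfv hij qvnar
Hunk 3: at line 1 remove [bag] add [ooam,xehtz,emoh] -> 10 lines: znfu bfzdy ooam xehtz emoh fqj kgv wgfv hij qvnar
Hunk 4: at line 1 remove [ooam] add [hodj,dwkec,nip] -> 12 lines: znfu bfzdy hodj dwkec nip xehtz emoh fqj kgv wgfv hij qvnar
Hunk 5: at line 4 remove [xehtz,emoh,fqj] add [cmhpk,gea,robz] -> 12 lines: znfu bfzdy hodj dwkec nip cmhpk gea robz kgv wgfv hij qvnar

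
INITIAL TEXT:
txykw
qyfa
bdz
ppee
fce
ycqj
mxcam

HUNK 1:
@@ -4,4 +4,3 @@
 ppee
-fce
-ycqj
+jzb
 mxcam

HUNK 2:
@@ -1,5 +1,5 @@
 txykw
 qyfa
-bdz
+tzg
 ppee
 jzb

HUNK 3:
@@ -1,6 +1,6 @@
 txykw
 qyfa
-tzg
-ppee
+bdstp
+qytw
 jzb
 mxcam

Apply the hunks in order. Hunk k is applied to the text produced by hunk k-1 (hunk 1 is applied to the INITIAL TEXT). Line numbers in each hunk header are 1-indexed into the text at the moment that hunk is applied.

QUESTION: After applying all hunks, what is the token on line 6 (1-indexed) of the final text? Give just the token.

Hunk 1: at line 4 remove [fce,ycqj] add [jzb] -> 6 lines: txykw qyfa bdz ppee jzb mxcam
Hunk 2: at line 1 remove [bdz] add [tzg] -> 6 lines: txykw qyfa tzg ppee jzb mxcam
Hunk 3: at line 1 remove [tzg,ppee] add [bdstp,qytw] -> 6 lines: txykw qyfa bdstp qytw jzb mxcam
Final line 6: mxcam

Answer: mxcam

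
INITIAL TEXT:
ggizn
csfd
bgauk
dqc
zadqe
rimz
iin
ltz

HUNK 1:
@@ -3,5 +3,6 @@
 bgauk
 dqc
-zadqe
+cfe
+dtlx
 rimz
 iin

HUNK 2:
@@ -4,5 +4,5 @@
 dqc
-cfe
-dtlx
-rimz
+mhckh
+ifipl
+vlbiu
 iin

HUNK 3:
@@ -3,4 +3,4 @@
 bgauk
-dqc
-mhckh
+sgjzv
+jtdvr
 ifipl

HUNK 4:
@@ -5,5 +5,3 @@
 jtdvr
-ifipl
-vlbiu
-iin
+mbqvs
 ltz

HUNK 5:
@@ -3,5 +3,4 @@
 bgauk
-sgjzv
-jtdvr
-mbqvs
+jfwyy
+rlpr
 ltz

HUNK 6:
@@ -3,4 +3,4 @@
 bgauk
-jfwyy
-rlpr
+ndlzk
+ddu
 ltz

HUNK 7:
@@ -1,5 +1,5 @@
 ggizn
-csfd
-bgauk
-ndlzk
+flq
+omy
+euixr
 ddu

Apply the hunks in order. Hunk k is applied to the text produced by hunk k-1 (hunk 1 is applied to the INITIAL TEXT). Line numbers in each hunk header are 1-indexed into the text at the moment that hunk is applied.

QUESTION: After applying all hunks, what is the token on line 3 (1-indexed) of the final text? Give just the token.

Hunk 1: at line 3 remove [zadqe] add [cfe,dtlx] -> 9 lines: ggizn csfd bgauk dqc cfe dtlx rimz iin ltz
Hunk 2: at line 4 remove [cfe,dtlx,rimz] add [mhckh,ifipl,vlbiu] -> 9 lines: ggizn csfd bgauk dqc mhckh ifipl vlbiu iin ltz
Hunk 3: at line 3 remove [dqc,mhckh] add [sgjzv,jtdvr] -> 9 lines: ggizn csfd bgauk sgjzv jtdvr ifipl vlbiu iin ltz
Hunk 4: at line 5 remove [ifipl,vlbiu,iin] add [mbqvs] -> 7 lines: ggizn csfd bgauk sgjzv jtdvr mbqvs ltz
Hunk 5: at line 3 remove [sgjzv,jtdvr,mbqvs] add [jfwyy,rlpr] -> 6 lines: ggizn csfd bgauk jfwyy rlpr ltz
Hunk 6: at line 3 remove [jfwyy,rlpr] add [ndlzk,ddu] -> 6 lines: ggizn csfd bgauk ndlzk ddu ltz
Hunk 7: at line 1 remove [csfd,bgauk,ndlzk] add [flq,omy,euixr] -> 6 lines: ggizn flq omy euixr ddu ltz
Final line 3: omy

Answer: omy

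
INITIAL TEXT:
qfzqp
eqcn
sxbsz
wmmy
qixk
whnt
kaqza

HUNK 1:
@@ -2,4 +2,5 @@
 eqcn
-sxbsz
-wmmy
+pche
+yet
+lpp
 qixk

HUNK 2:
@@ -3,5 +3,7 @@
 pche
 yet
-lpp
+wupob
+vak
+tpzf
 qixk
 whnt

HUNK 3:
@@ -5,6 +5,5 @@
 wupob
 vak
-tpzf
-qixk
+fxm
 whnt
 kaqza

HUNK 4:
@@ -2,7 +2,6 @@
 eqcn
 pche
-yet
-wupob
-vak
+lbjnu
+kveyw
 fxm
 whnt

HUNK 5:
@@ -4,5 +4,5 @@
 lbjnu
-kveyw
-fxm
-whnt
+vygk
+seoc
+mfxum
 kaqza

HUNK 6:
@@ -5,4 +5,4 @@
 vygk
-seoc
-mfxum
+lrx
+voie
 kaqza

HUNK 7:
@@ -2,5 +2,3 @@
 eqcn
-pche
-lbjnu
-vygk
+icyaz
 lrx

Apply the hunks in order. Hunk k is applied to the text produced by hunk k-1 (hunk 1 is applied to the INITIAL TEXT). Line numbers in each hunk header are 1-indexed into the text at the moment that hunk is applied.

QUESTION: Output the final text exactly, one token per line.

Answer: qfzqp
eqcn
icyaz
lrx
voie
kaqza

Derivation:
Hunk 1: at line 2 remove [sxbsz,wmmy] add [pche,yet,lpp] -> 8 lines: qfzqp eqcn pche yet lpp qixk whnt kaqza
Hunk 2: at line 3 remove [lpp] add [wupob,vak,tpzf] -> 10 lines: qfzqp eqcn pche yet wupob vak tpzf qixk whnt kaqza
Hunk 3: at line 5 remove [tpzf,qixk] add [fxm] -> 9 lines: qfzqp eqcn pche yet wupob vak fxm whnt kaqza
Hunk 4: at line 2 remove [yet,wupob,vak] add [lbjnu,kveyw] -> 8 lines: qfzqp eqcn pche lbjnu kveyw fxm whnt kaqza
Hunk 5: at line 4 remove [kveyw,fxm,whnt] add [vygk,seoc,mfxum] -> 8 lines: qfzqp eqcn pche lbjnu vygk seoc mfxum kaqza
Hunk 6: at line 5 remove [seoc,mfxum] add [lrx,voie] -> 8 lines: qfzqp eqcn pche lbjnu vygk lrx voie kaqza
Hunk 7: at line 2 remove [pche,lbjnu,vygk] add [icyaz] -> 6 lines: qfzqp eqcn icyaz lrx voie kaqza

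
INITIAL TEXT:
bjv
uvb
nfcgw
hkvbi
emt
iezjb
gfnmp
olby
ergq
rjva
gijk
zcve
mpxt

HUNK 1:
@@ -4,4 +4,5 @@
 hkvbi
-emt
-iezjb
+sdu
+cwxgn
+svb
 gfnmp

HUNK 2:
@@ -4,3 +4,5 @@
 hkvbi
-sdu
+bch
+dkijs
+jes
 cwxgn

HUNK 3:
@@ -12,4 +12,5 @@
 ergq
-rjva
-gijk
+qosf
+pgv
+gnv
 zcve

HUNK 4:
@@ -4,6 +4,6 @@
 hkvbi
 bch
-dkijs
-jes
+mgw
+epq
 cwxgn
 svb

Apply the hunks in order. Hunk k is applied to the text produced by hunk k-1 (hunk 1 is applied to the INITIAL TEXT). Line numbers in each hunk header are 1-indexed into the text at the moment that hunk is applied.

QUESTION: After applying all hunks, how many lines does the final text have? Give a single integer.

Hunk 1: at line 4 remove [emt,iezjb] add [sdu,cwxgn,svb] -> 14 lines: bjv uvb nfcgw hkvbi sdu cwxgn svb gfnmp olby ergq rjva gijk zcve mpxt
Hunk 2: at line 4 remove [sdu] add [bch,dkijs,jes] -> 16 lines: bjv uvb nfcgw hkvbi bch dkijs jes cwxgn svb gfnmp olby ergq rjva gijk zcve mpxt
Hunk 3: at line 12 remove [rjva,gijk] add [qosf,pgv,gnv] -> 17 lines: bjv uvb nfcgw hkvbi bch dkijs jes cwxgn svb gfnmp olby ergq qosf pgv gnv zcve mpxt
Hunk 4: at line 4 remove [dkijs,jes] add [mgw,epq] -> 17 lines: bjv uvb nfcgw hkvbi bch mgw epq cwxgn svb gfnmp olby ergq qosf pgv gnv zcve mpxt
Final line count: 17

Answer: 17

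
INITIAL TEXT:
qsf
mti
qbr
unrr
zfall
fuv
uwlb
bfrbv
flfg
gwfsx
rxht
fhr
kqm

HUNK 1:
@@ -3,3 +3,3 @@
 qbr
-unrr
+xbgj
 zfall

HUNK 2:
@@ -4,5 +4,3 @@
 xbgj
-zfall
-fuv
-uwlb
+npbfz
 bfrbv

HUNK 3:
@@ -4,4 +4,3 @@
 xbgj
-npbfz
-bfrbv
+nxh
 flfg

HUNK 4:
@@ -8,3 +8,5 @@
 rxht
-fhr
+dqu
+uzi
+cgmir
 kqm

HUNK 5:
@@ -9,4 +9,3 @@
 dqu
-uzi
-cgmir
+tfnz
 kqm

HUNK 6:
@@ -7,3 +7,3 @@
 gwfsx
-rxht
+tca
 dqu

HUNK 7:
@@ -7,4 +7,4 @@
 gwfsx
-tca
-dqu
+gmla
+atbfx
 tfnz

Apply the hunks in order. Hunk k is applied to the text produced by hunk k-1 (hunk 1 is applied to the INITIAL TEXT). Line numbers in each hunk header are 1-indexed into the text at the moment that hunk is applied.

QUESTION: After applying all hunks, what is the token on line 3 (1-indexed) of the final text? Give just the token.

Answer: qbr

Derivation:
Hunk 1: at line 3 remove [unrr] add [xbgj] -> 13 lines: qsf mti qbr xbgj zfall fuv uwlb bfrbv flfg gwfsx rxht fhr kqm
Hunk 2: at line 4 remove [zfall,fuv,uwlb] add [npbfz] -> 11 lines: qsf mti qbr xbgj npbfz bfrbv flfg gwfsx rxht fhr kqm
Hunk 3: at line 4 remove [npbfz,bfrbv] add [nxh] -> 10 lines: qsf mti qbr xbgj nxh flfg gwfsx rxht fhr kqm
Hunk 4: at line 8 remove [fhr] add [dqu,uzi,cgmir] -> 12 lines: qsf mti qbr xbgj nxh flfg gwfsx rxht dqu uzi cgmir kqm
Hunk 5: at line 9 remove [uzi,cgmir] add [tfnz] -> 11 lines: qsf mti qbr xbgj nxh flfg gwfsx rxht dqu tfnz kqm
Hunk 6: at line 7 remove [rxht] add [tca] -> 11 lines: qsf mti qbr xbgj nxh flfg gwfsx tca dqu tfnz kqm
Hunk 7: at line 7 remove [tca,dqu] add [gmla,atbfx] -> 11 lines: qsf mti qbr xbgj nxh flfg gwfsx gmla atbfx tfnz kqm
Final line 3: qbr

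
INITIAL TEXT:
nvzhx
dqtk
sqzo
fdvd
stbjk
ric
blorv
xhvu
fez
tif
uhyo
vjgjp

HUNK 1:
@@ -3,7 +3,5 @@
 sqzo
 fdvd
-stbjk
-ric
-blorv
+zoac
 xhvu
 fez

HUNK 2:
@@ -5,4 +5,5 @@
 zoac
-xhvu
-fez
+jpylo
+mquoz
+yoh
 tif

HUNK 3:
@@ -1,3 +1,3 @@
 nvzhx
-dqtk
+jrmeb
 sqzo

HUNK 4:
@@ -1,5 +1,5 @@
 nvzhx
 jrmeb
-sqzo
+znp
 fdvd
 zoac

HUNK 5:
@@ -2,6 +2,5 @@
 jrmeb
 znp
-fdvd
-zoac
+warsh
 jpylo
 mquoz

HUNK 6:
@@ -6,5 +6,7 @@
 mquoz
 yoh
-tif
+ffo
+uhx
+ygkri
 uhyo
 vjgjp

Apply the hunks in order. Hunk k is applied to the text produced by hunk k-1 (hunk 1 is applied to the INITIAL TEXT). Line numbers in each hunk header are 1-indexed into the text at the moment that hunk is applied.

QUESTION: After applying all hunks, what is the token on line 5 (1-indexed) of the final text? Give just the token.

Hunk 1: at line 3 remove [stbjk,ric,blorv] add [zoac] -> 10 lines: nvzhx dqtk sqzo fdvd zoac xhvu fez tif uhyo vjgjp
Hunk 2: at line 5 remove [xhvu,fez] add [jpylo,mquoz,yoh] -> 11 lines: nvzhx dqtk sqzo fdvd zoac jpylo mquoz yoh tif uhyo vjgjp
Hunk 3: at line 1 remove [dqtk] add [jrmeb] -> 11 lines: nvzhx jrmeb sqzo fdvd zoac jpylo mquoz yoh tif uhyo vjgjp
Hunk 4: at line 1 remove [sqzo] add [znp] -> 11 lines: nvzhx jrmeb znp fdvd zoac jpylo mquoz yoh tif uhyo vjgjp
Hunk 5: at line 2 remove [fdvd,zoac] add [warsh] -> 10 lines: nvzhx jrmeb znp warsh jpylo mquoz yoh tif uhyo vjgjp
Hunk 6: at line 6 remove [tif] add [ffo,uhx,ygkri] -> 12 lines: nvzhx jrmeb znp warsh jpylo mquoz yoh ffo uhx ygkri uhyo vjgjp
Final line 5: jpylo

Answer: jpylo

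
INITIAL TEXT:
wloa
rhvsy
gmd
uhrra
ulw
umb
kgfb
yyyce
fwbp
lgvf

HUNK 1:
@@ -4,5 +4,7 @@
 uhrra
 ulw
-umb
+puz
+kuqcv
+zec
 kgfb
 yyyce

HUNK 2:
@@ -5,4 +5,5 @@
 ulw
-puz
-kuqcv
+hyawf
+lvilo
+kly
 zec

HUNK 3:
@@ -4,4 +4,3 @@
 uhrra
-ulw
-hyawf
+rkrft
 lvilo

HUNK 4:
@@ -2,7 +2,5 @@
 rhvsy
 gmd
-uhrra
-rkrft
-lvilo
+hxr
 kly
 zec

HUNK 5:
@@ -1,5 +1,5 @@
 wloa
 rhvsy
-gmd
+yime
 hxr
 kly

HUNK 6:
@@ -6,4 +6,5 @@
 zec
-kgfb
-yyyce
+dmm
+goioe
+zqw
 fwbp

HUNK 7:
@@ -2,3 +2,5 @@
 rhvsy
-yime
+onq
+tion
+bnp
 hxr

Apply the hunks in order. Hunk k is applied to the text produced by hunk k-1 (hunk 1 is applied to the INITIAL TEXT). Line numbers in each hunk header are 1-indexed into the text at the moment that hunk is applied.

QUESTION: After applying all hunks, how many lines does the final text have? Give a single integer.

Answer: 13

Derivation:
Hunk 1: at line 4 remove [umb] add [puz,kuqcv,zec] -> 12 lines: wloa rhvsy gmd uhrra ulw puz kuqcv zec kgfb yyyce fwbp lgvf
Hunk 2: at line 5 remove [puz,kuqcv] add [hyawf,lvilo,kly] -> 13 lines: wloa rhvsy gmd uhrra ulw hyawf lvilo kly zec kgfb yyyce fwbp lgvf
Hunk 3: at line 4 remove [ulw,hyawf] add [rkrft] -> 12 lines: wloa rhvsy gmd uhrra rkrft lvilo kly zec kgfb yyyce fwbp lgvf
Hunk 4: at line 2 remove [uhrra,rkrft,lvilo] add [hxr] -> 10 lines: wloa rhvsy gmd hxr kly zec kgfb yyyce fwbp lgvf
Hunk 5: at line 1 remove [gmd] add [yime] -> 10 lines: wloa rhvsy yime hxr kly zec kgfb yyyce fwbp lgvf
Hunk 6: at line 6 remove [kgfb,yyyce] add [dmm,goioe,zqw] -> 11 lines: wloa rhvsy yime hxr kly zec dmm goioe zqw fwbp lgvf
Hunk 7: at line 2 remove [yime] add [onq,tion,bnp] -> 13 lines: wloa rhvsy onq tion bnp hxr kly zec dmm goioe zqw fwbp lgvf
Final line count: 13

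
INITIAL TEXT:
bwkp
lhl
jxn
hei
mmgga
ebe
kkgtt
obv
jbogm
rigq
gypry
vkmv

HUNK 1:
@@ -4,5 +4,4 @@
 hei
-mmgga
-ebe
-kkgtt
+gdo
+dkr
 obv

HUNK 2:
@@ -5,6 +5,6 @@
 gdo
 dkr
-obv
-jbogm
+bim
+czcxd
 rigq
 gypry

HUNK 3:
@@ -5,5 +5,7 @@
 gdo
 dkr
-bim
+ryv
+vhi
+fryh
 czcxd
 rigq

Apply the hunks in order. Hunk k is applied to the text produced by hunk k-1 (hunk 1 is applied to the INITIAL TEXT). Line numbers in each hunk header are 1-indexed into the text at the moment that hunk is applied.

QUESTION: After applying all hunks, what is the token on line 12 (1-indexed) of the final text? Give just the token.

Hunk 1: at line 4 remove [mmgga,ebe,kkgtt] add [gdo,dkr] -> 11 lines: bwkp lhl jxn hei gdo dkr obv jbogm rigq gypry vkmv
Hunk 2: at line 5 remove [obv,jbogm] add [bim,czcxd] -> 11 lines: bwkp lhl jxn hei gdo dkr bim czcxd rigq gypry vkmv
Hunk 3: at line 5 remove [bim] add [ryv,vhi,fryh] -> 13 lines: bwkp lhl jxn hei gdo dkr ryv vhi fryh czcxd rigq gypry vkmv
Final line 12: gypry

Answer: gypry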